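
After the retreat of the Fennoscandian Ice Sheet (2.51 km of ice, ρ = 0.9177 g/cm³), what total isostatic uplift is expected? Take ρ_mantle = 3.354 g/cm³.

0.687 km

Removing the load lets mantle flow back in; uplift u satisfies ρ_ice t = ρ_m u.
u = t ρ_ice/ρ_m = 2.51 km × 0.9177/3.354 = 0.687 km.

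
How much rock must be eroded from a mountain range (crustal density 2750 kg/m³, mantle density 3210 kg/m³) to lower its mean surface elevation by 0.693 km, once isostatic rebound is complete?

4.84 km

Net drop Δ = e − u = e − e ρ_c/ρ_m = e (ρ_m − ρ_c)/ρ_m.
e = Δ ρ_m/(ρ_m − ρ_c) = 0.693 km × 3210/460 = 4.84 km.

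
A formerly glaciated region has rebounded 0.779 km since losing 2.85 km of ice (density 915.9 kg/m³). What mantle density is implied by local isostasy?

ρ_m = ρ_ice t / u = 915.9 × 2.85 km/0.779 km = 3350 kg/m³.

3350 kg/m³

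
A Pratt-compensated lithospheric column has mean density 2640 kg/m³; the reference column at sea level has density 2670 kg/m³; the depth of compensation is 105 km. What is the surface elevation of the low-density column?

ρ_ref D = ρ (D + h) → h = D (ρ_ref − ρ)/ρ.
h = 105 km × (2670 − 2640)/2640 = 1.19 km.

1.19 km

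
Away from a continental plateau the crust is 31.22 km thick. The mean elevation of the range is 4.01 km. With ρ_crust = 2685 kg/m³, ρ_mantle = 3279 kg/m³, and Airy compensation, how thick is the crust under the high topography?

53.4 km

Root depth r = h ρ_c / (ρ_m − ρ_c) = 4.01 km × 2685 / 594 = 18.13 km.
Total thickness = T + h + r = 31.22 km + 4.01 km + 18.13 km = 53.4 km.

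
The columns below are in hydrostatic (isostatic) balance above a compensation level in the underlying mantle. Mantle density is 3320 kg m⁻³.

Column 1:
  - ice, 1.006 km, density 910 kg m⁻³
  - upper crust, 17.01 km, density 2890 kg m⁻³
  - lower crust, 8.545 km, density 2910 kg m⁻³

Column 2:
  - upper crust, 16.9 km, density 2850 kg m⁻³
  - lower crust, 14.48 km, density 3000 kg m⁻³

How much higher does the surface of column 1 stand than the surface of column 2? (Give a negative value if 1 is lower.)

For any compensation level in the mantle, the mantle terms cancel and isostasy reduces to e = (Σt_1 − Σt_2) − (Σ(ρt)_1 − Σ(ρt)_2) / ρ_m.
Σt_1 = 26.561 km; Σt_2 = 31.38 km; Σ(ρt)_1 = 74940.31; Σ(ρt)_2 = 91605 (in km·kg m⁻³).
e = (26.561 − 31.38) − (74940.31 − 91605) / 3320 = 0.2 km.

0.2 km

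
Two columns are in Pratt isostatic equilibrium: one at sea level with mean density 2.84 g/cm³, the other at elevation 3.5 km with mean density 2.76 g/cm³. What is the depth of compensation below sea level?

121 km

ρ_ref D = ρ (D + h) → D (ρ_ref − ρ) = ρ h.
D = ρ h/(ρ_ref − ρ) = 2.76 × 3.5 km/(2.84 − 2.76) = 121 km.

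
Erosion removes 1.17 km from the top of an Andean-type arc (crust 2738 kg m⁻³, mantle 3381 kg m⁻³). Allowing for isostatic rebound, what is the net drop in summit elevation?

Rebound u = e ρ_c/ρ_m = 1.17 km × 2738/3381 = 0.9475 km.
Net surface drop = e − u = 1.17 km − 0.9475 km = e (ρ_m − ρ_c)/ρ_m = 0.223 km.

0.223 km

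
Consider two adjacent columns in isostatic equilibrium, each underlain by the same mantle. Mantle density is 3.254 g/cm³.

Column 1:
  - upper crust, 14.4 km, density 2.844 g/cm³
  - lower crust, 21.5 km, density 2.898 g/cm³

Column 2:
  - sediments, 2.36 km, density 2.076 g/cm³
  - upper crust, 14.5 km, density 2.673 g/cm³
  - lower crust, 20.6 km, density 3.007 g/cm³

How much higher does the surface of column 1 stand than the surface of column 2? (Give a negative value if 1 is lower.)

For any compensation level in the mantle, the mantle terms cancel and isostasy reduces to e = (Σt_1 − Σt_2) − (Σ(ρt)_1 − Σ(ρt)_2) / ρ_m.
Σt_1 = 35.9 km; Σt_2 = 37.46 km; Σ(ρt)_1 = 103.2606; Σ(ρt)_2 = 105.60206 (in km·g/cm³).
e = (35.9 − 37.46) − (103.2606 − 105.60206) / 3.254 = −0.84 km.

−0.84 km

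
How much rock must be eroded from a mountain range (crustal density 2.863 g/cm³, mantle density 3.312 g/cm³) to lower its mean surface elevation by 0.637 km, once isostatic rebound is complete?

4.7 km

Net drop Δ = e − u = e − e ρ_c/ρ_m = e (ρ_m − ρ_c)/ρ_m.
e = Δ ρ_m/(ρ_m − ρ_c) = 0.637 km × 3.312/0.449 = 4.7 km.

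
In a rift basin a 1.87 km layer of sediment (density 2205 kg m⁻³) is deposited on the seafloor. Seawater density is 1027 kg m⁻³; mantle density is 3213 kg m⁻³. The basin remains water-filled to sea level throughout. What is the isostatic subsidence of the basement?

1.01 km

Submarine loading: the sediment displaces seawater, and the subsidence is in turn flooded, so s (ρ_m − ρ_w) = t (ρ_sed − ρ_w).
s = 1.87 km × (2205 − 1027) / (3213 − 1027) = 1.01 km.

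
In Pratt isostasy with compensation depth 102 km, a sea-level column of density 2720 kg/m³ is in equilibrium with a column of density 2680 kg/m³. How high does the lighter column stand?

ρ_ref D = ρ (D + h) → h = D (ρ_ref − ρ)/ρ.
h = 102 km × (2720 − 2680)/2680 = 1.52 km.

1.52 km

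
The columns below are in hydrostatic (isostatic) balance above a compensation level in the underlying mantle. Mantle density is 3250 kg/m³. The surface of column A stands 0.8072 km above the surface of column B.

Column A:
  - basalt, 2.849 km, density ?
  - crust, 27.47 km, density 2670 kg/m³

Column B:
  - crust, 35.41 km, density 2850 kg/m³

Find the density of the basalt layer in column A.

2950 kg/m³

Take the compensation level at the base of the deeper column (depth z_c below the surface of column A) and equate Σ ρ_i t_i down to z_c; mantle fills any gap and the z_c terms cancel.
Column A: 2.849×ρ + 27.47×2670 + (z_c − 30.319)×3250
Column B: 0.8072×0 + 35.41×2850 + (z_c − 0.8072 − 35.41)×3250
The z_c×3250 term appears on both sides and cancels. Collect the known terms of each column as K = Σ(ρt)_known − 3250 × (depth of known layers): K_A = 73344.9 − 3250×30.319 = −25191.85; K_B = 100918.5 − 3250×(0.8072 + 35.41) = −16787.4.
Balance: K_A + 2.849×ρ = K_B, so ρ = (K_B − K_A)/2.849 = 8404.45/2.849 = 2950 kg/m³.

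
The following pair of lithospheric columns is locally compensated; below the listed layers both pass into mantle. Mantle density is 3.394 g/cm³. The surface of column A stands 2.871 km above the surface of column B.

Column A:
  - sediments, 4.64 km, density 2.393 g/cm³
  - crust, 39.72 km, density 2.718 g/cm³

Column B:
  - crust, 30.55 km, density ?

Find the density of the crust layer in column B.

Take the compensation level at the base of the deeper column (depth z_c below the surface of column A) and equate Σ ρ_i t_i down to z_c; mantle fills any gap and the z_c terms cancel.
Column A: 4.64×2.393 + 39.72×2.718 + (z_c − 44.36)×3.394
Column B: 2.871×0 + 30.55×ρ + (z_c − 2.871 − 30.55)×3.394
The z_c×3.394 term appears on both sides and cancels. Collect the known terms of each column as K = Σ(ρt)_known − 3.394 × (depth of known layers): K_A = 119.06248 − 3.394×44.36 = −31.49536; K_B = 0 − 3.394×(2.871 + 30.55) = −113.430874.
Balance: K_A = K_B + 30.55×ρ, so ρ = (K_A − K_B)/30.55 = 81.9355/30.55 = 2.68 g/cm³.

2.68 g/cm³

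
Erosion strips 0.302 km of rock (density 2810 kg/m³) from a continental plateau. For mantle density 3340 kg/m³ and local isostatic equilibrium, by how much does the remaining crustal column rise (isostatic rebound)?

Unloading: uplift u = e ρ_c/ρ_m = 0.302 km × 2810/3340 = 0.254 km.

0.254 km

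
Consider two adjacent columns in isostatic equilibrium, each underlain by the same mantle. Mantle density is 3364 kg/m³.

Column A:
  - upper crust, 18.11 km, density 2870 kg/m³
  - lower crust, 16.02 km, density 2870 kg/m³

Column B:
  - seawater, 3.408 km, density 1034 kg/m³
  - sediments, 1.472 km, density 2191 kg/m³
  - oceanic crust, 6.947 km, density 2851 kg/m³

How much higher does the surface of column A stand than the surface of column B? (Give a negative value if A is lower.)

1.08 km

For any compensation level in the mantle, the mantle terms cancel and isostasy reduces to e = (Σt_A − Σt_B) − (Σ(ρt)_A − Σ(ρt)_B) / ρ_m.
Σt_A = 34.13 km; Σt_B = 11.827 km; Σ(ρt)_A = 97953.1; Σ(ρt)_B = 26554.921 (in km·kg/m³).
e = (34.13 − 11.827) − (97953.1 − 26554.921) / 3364 = 1.08 km.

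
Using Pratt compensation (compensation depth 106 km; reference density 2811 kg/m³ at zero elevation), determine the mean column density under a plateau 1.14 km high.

Pratt balance: ρ_ref D = ρ (D + h).
ρ = ρ_ref D/(D + h) = 2811 × 106 km/(106 km + 1.14 km) = 2780 kg/m³.

2780 kg/m³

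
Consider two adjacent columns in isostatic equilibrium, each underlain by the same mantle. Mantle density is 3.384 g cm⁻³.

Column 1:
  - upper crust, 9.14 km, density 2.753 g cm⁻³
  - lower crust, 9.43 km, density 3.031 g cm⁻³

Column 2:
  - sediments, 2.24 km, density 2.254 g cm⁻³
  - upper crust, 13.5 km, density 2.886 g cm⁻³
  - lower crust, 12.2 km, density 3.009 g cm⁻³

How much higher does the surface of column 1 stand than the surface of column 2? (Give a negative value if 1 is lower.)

−1.4 km

For any compensation level in the mantle, the mantle terms cancel and isostasy reduces to e = (Σt_1 − Σt_2) − (Σ(ρt)_1 − Σ(ρt)_2) / ρ_m.
Σt_1 = 18.57 km; Σt_2 = 27.94 km; Σ(ρt)_1 = 53.74475; Σ(ρt)_2 = 80.71976 (in km·g cm⁻³).
e = (18.57 − 27.94) − (53.74475 − 80.71976) / 3.384 = −1.4 km.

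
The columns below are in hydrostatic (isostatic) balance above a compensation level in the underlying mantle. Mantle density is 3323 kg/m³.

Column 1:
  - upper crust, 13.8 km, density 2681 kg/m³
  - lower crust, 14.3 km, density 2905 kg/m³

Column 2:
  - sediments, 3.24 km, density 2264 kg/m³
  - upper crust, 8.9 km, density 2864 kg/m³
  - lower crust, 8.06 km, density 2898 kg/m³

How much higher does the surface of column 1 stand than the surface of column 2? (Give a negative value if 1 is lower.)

1.17 km

For any compensation level in the mantle, the mantle terms cancel and isostasy reduces to e = (Σt_1 − Σt_2) − (Σ(ρt)_1 − Σ(ρt)_2) / ρ_m.
Σt_1 = 28.1 km; Σt_2 = 20.2 km; Σ(ρt)_1 = 78539.3; Σ(ρt)_2 = 56182.84 (in km·kg/m³).
e = (28.1 − 20.2) − (78539.3 − 56182.84) / 3323 = 1.17 km.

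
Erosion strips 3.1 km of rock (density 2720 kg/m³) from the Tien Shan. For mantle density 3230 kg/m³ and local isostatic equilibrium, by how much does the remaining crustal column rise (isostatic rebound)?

Unloading: uplift u = e ρ_c/ρ_m = 3.1 km × 2720/3230 = 2.61 km.

2.61 km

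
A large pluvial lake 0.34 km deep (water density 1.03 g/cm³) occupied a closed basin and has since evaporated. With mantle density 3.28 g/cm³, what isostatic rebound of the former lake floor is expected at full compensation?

u = d ρ_w/ρ_m = 0.34 km × 1.03/3.28 = 0.107 km.

0.107 km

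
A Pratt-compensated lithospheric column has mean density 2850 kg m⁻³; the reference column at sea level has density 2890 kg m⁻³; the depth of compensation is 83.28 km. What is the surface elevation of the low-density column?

ρ_ref D = ρ (D + h) → h = D (ρ_ref − ρ)/ρ.
h = 83.28 km × (2890 − 2850)/2850 = 1.17 km.

1.17 km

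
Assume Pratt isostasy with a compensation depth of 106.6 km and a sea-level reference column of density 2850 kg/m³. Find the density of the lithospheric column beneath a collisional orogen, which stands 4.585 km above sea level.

2730 kg/m³

Pratt balance: ρ_ref D = ρ (D + h).
ρ = ρ_ref D/(D + h) = 2850 × 106.6 km/(106.6 km + 4.585 km) = 2730 kg/m³.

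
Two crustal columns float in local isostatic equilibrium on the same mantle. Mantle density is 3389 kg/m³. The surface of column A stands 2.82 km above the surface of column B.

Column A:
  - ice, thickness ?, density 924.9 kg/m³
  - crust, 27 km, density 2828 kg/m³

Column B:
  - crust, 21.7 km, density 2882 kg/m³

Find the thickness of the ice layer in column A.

2.2 km

Take the compensation level at the base of the deeper column (depth z_c below the surface of column A) and equate Σ ρ_i t_i down to z_c; mantle fills any gap and the z_c terms cancel.
Column A: x×924.9 + 27×2828 + (z_c − 27 − x)×3389
Column B: 2.82×0 + 21.7×2882 + (z_c − 2.82 − 21.7)×3389
The z_c×3389 term appears on both sides and cancels. Collect the known terms of each column as K = Σ(ρt)_known − 3389 × (depth of known layers): K_A = 76356 − 3389×27 = −15147; K_B = 62539.4 − 3389×(2.82 + 21.7) = −20558.88.
Balance: K_A − x×(3389 − 924.9) = K_B, so x = (K_A − K_B)/(3389 − 924.9) = 5411.88/2464.1 = 2.2 km.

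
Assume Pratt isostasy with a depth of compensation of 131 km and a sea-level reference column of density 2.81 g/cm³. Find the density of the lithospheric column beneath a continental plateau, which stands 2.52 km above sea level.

Pratt balance: ρ_ref D = ρ (D + h).
ρ = ρ_ref D/(D + h) = 2.81 × 131 km/(131 km + 2.52 km) = 2.76 g/cm³.

2.76 g/cm³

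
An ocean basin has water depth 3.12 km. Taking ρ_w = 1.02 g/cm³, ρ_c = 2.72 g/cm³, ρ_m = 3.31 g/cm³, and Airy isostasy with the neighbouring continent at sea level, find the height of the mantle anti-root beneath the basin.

Balancing pressure at the compensation depth: replacing crust with seawater at the top is compensated by replacing crust with mantle at the base: d (ρ_c − ρ_w) = a (ρ_m − ρ_c).
a = d (ρ_c − ρ_w)/(ρ_m − ρ_c) = 3.12 km × 1.7/0.59 = 8.99 km.

8.99 km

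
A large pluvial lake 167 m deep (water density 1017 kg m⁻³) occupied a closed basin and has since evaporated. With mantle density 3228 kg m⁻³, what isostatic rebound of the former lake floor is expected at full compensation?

52.6 m

u = d ρ_w/ρ_m = 167 m × 1017/3228 = 52.6 m.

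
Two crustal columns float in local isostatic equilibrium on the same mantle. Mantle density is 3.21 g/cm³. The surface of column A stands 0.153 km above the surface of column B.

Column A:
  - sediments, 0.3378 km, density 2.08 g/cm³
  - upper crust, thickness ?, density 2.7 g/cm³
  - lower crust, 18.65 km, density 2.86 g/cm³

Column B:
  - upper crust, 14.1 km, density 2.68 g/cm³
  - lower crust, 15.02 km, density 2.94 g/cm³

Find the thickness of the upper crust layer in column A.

Take the compensation level at the base of the deeper column (depth z_c below the surface of column A) and equate Σ ρ_i t_i down to z_c; mantle fills any gap and the z_c terms cancel.
Column A: 0.3378×2.08 + x×2.7 + 18.65×2.86 + (z_c − 18.9878 − x)×3.21
Column B: 0.153×0 + 14.1×2.68 + 15.02×2.94 + (z_c − 0.153 − 29.12)×3.21
The z_c×3.21 term appears on both sides and cancels. Collect the known terms of each column as K = Σ(ρt)_known − 3.21 × (depth of known layers): K_A = 54.041624 − 3.21×18.9878 = −6.909214; K_B = 81.9468 − 3.21×(0.153 + 29.12) = −12.01953.
Balance: K_A − x×(3.21 − 2.7) = K_B, so x = (K_A − K_B)/(3.21 − 2.7) = 5.11032/0.51 = 10 km.

10 km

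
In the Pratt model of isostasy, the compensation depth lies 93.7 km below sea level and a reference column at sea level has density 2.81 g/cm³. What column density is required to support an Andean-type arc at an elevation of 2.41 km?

2.74 g/cm³

Pratt balance: ρ_ref D = ρ (D + h).
ρ = ρ_ref D/(D + h) = 2.81 × 93.7 km/(93.7 km + 2.41 km) = 2.74 g/cm³.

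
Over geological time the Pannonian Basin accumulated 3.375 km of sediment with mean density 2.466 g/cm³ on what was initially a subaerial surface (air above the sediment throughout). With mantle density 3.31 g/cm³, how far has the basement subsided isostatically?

2.51 km

Subaerial load: s = t ρ_sed / ρ_m = 3.375 km × 2.466/3.31 = 2.51 km.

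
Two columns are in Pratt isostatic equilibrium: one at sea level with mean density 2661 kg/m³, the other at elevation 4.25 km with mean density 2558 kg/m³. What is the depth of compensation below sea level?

ρ_ref D = ρ (D + h) → D (ρ_ref − ρ) = ρ h.
D = ρ h/(ρ_ref − ρ) = 2558 × 4.25 km/(2661 − 2558) = 106 km.

106 km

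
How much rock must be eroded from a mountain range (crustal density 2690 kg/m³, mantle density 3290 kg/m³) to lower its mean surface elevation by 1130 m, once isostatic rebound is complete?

6200 m

Net drop Δ = e − u = e − e ρ_c/ρ_m = e (ρ_m − ρ_c)/ρ_m.
e = Δ ρ_m/(ρ_m − ρ_c) = 1130 m × 3290/600 = 6200 m.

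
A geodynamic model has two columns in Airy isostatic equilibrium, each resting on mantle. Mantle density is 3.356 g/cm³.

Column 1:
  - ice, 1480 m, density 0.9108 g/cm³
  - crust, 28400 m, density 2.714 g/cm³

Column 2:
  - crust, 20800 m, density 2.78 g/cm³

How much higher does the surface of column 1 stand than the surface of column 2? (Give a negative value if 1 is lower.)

For any compensation level in the mantle, the mantle terms cancel and isostasy reduces to e = (Σt_1 − Σt_2) − (Σ(ρt)_1 − Σ(ρt)_2) / ρ_m.
Σt_1 = 29880 m; Σt_2 = 20800 m; Σ(ρt)_1 = 78425.584; Σ(ρt)_2 = 57824 (in m·g/cm³).
e = (29880 − 20800) − (78425.584 − 57824) / 3.356 = 2940 m.

2940 m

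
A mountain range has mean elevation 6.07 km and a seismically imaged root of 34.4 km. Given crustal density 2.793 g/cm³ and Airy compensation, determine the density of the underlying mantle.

3.29 g/cm³

Airy balance: ρ_c h = (ρ_m − ρ_c) r → ρ_m = ρ_c (1 + h/r).
ρ_m = 2.793 × (1 + 6.07 km/34.4 km) = 3.29 g/cm³.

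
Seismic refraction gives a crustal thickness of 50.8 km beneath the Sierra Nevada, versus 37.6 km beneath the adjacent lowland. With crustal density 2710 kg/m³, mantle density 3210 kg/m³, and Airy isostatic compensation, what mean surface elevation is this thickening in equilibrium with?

Excess crust Δ = 50.8 km − 37.6 km = 13.2 km, split between elevation h and root r with h + r = Δ.
Airy balance ρ_c h = (ρ_m − ρ_c) r gives r = h ρ_c/(ρ_m − ρ_c), so h (1 + ρ_c/(ρ_m − ρ_c)) = Δ, i.e. h = Δ (ρ_m − ρ_c)/ρ_m.
h = 13.2 km × 500/3210 = 2.06 km.

2.06 km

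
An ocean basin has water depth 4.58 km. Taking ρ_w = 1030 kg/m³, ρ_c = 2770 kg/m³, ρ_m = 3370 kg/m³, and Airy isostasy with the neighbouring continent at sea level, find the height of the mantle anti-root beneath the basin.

13.3 km

In Airy isostatic equilibrium: replacing crust with seawater at the top is compensated by replacing crust with mantle at the base: d (ρ_c − ρ_w) = a (ρ_m − ρ_c).
a = d (ρ_c − ρ_w)/(ρ_m − ρ_c) = 4.58 km × 1740/600 = 13.3 km.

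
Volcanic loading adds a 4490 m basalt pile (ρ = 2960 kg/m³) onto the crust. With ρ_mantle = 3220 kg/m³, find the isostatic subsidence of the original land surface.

Subaerial loading: s = t ρ_load / ρ_m.
s = 4490 m × 2960/3220 = 4130 m.

4130 m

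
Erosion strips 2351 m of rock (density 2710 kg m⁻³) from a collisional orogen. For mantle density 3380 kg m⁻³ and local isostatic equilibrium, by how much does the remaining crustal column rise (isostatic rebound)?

1880 m

Unloading: uplift u = e ρ_c/ρ_m = 2351 m × 2710/3380 = 1880 m.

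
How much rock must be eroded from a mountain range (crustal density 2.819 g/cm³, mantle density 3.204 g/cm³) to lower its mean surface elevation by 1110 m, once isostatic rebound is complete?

Net drop Δ = e − u = e − e ρ_c/ρ_m = e (ρ_m − ρ_c)/ρ_m.
e = Δ ρ_m/(ρ_m − ρ_c) = 1110 m × 3.204/0.385 = 9240 m.

9240 m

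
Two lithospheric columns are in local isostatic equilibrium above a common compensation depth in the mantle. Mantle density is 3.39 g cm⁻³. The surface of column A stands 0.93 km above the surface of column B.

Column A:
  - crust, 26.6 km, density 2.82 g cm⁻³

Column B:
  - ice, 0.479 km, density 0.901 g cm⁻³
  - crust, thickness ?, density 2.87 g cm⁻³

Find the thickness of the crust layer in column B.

Take the compensation level at the base of the deeper column (depth z_c below the surface of column A) and equate Σ ρ_i t_i down to z_c; mantle fills any gap and the z_c terms cancel.
Column A: 26.6×2.82 + (z_c − 26.6)×3.39
Column B: 0.93×0 + 0.479×0.901 + x×2.87 + (z_c − 0.93 − 0.479 − x)×3.39
The z_c×3.39 term appears on both sides and cancels. Collect the known terms of each column as K = Σ(ρt)_known − 3.39 × (depth of known layers): K_A = 75.012 − 3.39×26.6 = −15.162; K_B = 0.431579 − 3.39×(0.93 + 0.479) = −4.344931.
Balance: K_A = K_B − x×(3.39 − 2.87), so x = (K_B − K_A)/(3.39 − 2.87) = 10.8171/0.52 = 20.8 km.

20.8 km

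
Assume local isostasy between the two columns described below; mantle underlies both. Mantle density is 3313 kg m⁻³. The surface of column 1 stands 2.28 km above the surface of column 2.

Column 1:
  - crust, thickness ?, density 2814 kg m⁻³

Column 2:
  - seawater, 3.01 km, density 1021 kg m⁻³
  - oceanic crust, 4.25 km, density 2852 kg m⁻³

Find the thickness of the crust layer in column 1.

32.9 km

Take the compensation level at the base of the deeper column (depth z_c below the surface of column 1) and equate Σ ρ_i t_i down to z_c; mantle fills any gap and the z_c terms cancel.
Column 1: x×2814 + (z_c − 0 − x)×3313
Column 2: 2.28×0 + 3.01×1021 + 4.25×2852 + (z_c − 2.28 − 7.26)×3313
The z_c×3313 term appears on both sides and cancels. Collect the known terms of each column as K = Σ(ρt)_known − 3313 × (depth of known layers): K_1 = 0 − 3313×0 = 0; K_2 = 15194.21 − 3313×(2.28 + 7.26) = −16411.81.
Balance: K_1 − x×(3313 − 2814) = K_2, so x = (K_1 − K_2)/(3313 − 2814) = 16411.8/499 = 32.9 km.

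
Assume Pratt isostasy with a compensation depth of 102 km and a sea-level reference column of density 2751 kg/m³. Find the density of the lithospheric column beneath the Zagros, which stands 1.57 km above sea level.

2710 kg/m³

Pratt balance: ρ_ref D = ρ (D + h).
ρ = ρ_ref D/(D + h) = 2751 × 102 km/(102 km + 1.57 km) = 2710 kg/m³.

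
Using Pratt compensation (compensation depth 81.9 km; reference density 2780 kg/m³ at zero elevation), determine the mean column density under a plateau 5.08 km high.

2620 kg/m³

Pratt balance: ρ_ref D = ρ (D + h).
ρ = ρ_ref D/(D + h) = 2780 × 81.9 km/(81.9 km + 5.08 km) = 2620 kg/m³.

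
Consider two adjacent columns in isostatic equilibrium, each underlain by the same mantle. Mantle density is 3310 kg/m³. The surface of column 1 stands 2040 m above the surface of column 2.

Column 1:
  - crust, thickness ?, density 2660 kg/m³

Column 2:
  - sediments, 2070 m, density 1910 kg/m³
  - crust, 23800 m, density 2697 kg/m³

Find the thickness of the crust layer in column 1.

37300 m

Take the compensation level at the base of the deeper column (depth z_c below the surface of column 1) and equate Σ ρ_i t_i down to z_c; mantle fills any gap and the z_c terms cancel.
Column 1: x×2660 + (z_c − 0 − x)×3310
Column 2: 2040×0 + 2070×1910 + 23800×2697 + (z_c − 2040 − 25870)×3310
The z_c×3310 term appears on both sides and cancels. Collect the known terms of each column as K = Σ(ρt)_known − 3310 × (depth of known layers): K_1 = 0 − 3310×0 = 0; K_2 = 68142300 − 3310×(2040 + 25870) = −24239800.
Balance: K_1 − x×(3310 − 2660) = K_2, so x = (K_1 − K_2)/(3310 − 2660) = 24239800/650 = 37300 m.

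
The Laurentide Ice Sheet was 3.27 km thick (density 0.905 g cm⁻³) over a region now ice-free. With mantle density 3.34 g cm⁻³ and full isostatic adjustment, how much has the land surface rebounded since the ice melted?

Removing the load lets mantle flow back in; uplift u satisfies ρ_ice t = ρ_m u.
u = t ρ_ice/ρ_m = 3.27 km × 0.905/3.34 = 0.886 km.

0.886 km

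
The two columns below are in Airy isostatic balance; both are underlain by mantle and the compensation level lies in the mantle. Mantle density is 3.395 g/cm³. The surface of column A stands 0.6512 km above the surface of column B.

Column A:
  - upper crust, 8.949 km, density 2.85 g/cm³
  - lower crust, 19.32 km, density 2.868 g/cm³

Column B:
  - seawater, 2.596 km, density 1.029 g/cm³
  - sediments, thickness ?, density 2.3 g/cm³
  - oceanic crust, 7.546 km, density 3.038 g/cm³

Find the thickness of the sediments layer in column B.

Take the compensation level at the base of the deeper column (depth z_c below the surface of column A) and equate Σ ρ_i t_i down to z_c; mantle fills any gap and the z_c terms cancel.
Column A: 8.949×2.85 + 19.32×2.868 + (z_c − 28.269)×3.395
Column B: 0.6512×0 + 2.596×1.029 + x×2.3 + 7.546×3.038 + (z_c − 0.6512 − 10.142 − x)×3.395
The z_c×3.395 term appears on both sides and cancels. Collect the known terms of each column as K = Σ(ρt)_known − 3.395 × (depth of known layers): K_A = 80.91441 − 3.395×28.269 = −15.058845; K_B = 25.596032 − 3.395×(0.6512 + 10.142) = −11.046882.
Balance: K_A = K_B − x×(3.395 − 2.3), so x = (K_B − K_A)/(3.395 − 2.3) = 4.01196/1.095 = 3.66 km.

3.66 km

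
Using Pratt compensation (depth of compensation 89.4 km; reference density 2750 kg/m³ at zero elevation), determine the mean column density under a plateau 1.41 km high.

Pratt balance: ρ_ref D = ρ (D + h).
ρ = ρ_ref D/(D + h) = 2750 × 89.4 km/(89.4 km + 1.41 km) = 2710 kg/m³.

2710 kg/m³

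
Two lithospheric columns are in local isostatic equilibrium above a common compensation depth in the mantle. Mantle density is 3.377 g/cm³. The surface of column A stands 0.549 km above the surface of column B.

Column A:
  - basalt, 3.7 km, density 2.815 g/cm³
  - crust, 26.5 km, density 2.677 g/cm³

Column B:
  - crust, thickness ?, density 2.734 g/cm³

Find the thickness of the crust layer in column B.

29.2 km

Take the compensation level at the base of the deeper column (depth z_c below the surface of column A) and equate Σ ρ_i t_i down to z_c; mantle fills any gap and the z_c terms cancel.
Column A: 3.7×2.815 + 26.5×2.677 + (z_c − 30.2)×3.377
Column B: 0.549×0 + x×2.734 + (z_c − 0.549 − 0 − x)×3.377
The z_c×3.377 term appears on both sides and cancels. Collect the known terms of each column as K = Σ(ρt)_known − 3.377 × (depth of known layers): K_A = 81.356 − 3.377×30.2 = −20.6294; K_B = 0 − 3.377×(0.549 + 0) = −1.853973.
Balance: K_A = K_B − x×(3.377 − 2.734), so x = (K_B − K_A)/(3.377 − 2.734) = 18.7754/0.643 = 29.2 km.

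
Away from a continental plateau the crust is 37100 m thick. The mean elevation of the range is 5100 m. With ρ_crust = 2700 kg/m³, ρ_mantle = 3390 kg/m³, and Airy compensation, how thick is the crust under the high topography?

62200 m

Root depth r = h ρ_c / (ρ_m − ρ_c) = 5100 m × 2700 / 690 = 19960 m.
Total thickness = T + h + r = 37100 m + 5100 m + 19960 m = 62200 m.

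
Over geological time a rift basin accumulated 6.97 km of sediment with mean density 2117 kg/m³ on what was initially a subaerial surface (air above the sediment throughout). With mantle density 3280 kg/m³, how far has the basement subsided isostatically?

4.5 km

Subaerial load: s = t ρ_sed / ρ_m = 6.97 km × 2117/3280 = 4.5 km.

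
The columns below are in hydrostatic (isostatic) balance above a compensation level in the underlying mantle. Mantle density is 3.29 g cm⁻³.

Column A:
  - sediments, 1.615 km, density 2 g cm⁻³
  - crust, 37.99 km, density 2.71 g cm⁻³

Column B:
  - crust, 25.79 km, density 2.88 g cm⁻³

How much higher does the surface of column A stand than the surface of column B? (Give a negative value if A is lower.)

For any compensation level in the mantle, the mantle terms cancel and isostasy reduces to e = (Σt_A − Σt_B) − (Σ(ρt)_A − Σ(ρt)_B) / ρ_m.
Σt_A = 39.605 km; Σt_B = 25.79 km; Σ(ρt)_A = 106.1829; Σ(ρt)_B = 74.2752 (in km·g cm⁻³).
e = (39.605 − 25.79) − (106.1829 − 74.2752) / 3.29 = 4.12 km.

4.12 km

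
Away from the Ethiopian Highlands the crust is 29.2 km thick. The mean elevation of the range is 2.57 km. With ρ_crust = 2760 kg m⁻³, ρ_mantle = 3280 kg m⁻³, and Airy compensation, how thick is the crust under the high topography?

45.4 km

Root depth r = h ρ_c / (ρ_m − ρ_c) = 2.57 km × 2760 / 520 = 13.64 km.
Total thickness = T + h + r = 29.2 km + 2.57 km + 13.64 km = 45.4 km.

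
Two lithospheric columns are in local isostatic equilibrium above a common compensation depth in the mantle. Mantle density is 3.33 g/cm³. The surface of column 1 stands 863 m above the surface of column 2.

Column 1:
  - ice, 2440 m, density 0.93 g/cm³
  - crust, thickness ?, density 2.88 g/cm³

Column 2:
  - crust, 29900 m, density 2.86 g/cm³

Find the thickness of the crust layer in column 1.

Take the compensation level at the base of the deeper column (depth z_c below the surface of column 1) and equate Σ ρ_i t_i down to z_c; mantle fills any gap and the z_c terms cancel.
Column 1: 2440×0.93 + x×2.88 + (z_c − 2440 − x)×3.33
Column 2: 863×0 + 29900×2.86 + (z_c − 863 − 29900)×3.33
The z_c×3.33 term appears on both sides and cancels. Collect the known terms of each column as K = Σ(ρt)_known − 3.33 × (depth of known layers): K_1 = 2269.2 − 3.33×2440 = −5856; K_2 = 85514 − 3.33×(863 + 29900) = −16926.79.
Balance: K_1 − x×(3.33 − 2.88) = K_2, so x = (K_1 − K_2)/(3.33 − 2.88) = 11070.8/0.45 = 24600 m.

24600 m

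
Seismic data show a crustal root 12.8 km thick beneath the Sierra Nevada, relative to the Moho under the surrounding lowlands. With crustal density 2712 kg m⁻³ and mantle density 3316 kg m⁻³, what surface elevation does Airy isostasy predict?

2.85 km

In Airy isostatic equilibrium: ρ_c h = (ρ_m − ρ_c) r.
h = r (ρ_m − ρ_c) / ρ_c = 12.8 km × (3316 − 2712) / 2712 = 2.85 km.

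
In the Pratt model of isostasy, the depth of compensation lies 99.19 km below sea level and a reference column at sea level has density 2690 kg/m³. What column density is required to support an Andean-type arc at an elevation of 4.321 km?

2580 kg/m³

Pratt balance: ρ_ref D = ρ (D + h).
ρ = ρ_ref D/(D + h) = 2690 × 99.19 km/(99.19 km + 4.321 km) = 2580 kg/m³.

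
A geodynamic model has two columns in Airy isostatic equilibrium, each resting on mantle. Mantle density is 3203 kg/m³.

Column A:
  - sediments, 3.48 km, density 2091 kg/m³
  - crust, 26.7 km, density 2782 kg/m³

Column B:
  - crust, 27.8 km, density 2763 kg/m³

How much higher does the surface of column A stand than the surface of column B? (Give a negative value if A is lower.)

For any compensation level in the mantle, the mantle terms cancel and isostasy reduces to e = (Σt_A − Σt_B) − (Σ(ρt)_A − Σ(ρt)_B) / ρ_m.
Σt_A = 30.18 km; Σt_B = 27.8 km; Σ(ρt)_A = 81556.08; Σ(ρt)_B = 76811.4 (in km·kg/m³).
e = (30.18 − 27.8) − (81556.08 − 76811.4) / 3203 = 0.899 km.

0.899 km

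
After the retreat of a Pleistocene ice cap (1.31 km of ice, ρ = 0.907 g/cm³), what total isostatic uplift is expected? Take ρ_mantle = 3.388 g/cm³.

0.351 km

Removing the load lets mantle flow back in; uplift u satisfies ρ_ice t = ρ_m u.
u = t ρ_ice/ρ_m = 1.31 km × 0.907/3.388 = 0.351 km.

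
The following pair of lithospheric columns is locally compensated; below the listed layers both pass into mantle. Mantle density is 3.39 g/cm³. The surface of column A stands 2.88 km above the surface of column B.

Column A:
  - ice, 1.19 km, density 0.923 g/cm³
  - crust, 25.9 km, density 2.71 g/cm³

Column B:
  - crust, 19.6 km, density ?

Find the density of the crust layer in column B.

2.84 g/cm³

Take the compensation level at the base of the deeper column (depth z_c below the surface of column A) and equate Σ ρ_i t_i down to z_c; mantle fills any gap and the z_c terms cancel.
Column A: 1.19×0.923 + 25.9×2.71 + (z_c − 27.09)×3.39
Column B: 2.88×0 + 19.6×ρ + (z_c − 2.88 − 19.6)×3.39
The z_c×3.39 term appears on both sides and cancels. Collect the known terms of each column as K = Σ(ρt)_known − 3.39 × (depth of known layers): K_A = 71.28737 − 3.39×27.09 = −20.54773; K_B = 0 − 3.39×(2.88 + 19.6) = −76.2072.
Balance: K_A = K_B + 19.6×ρ, so ρ = (K_A − K_B)/19.6 = 55.6595/19.6 = 2.84 g/cm³.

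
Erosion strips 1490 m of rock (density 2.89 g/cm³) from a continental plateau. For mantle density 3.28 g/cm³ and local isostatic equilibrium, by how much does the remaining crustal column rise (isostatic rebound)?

1310 m

Unloading: uplift u = e ρ_c/ρ_m = 1490 m × 2.89/3.28 = 1310 m.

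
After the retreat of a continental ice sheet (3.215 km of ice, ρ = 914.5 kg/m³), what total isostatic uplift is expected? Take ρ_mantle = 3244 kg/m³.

0.906 km

Removing the load lets mantle flow back in; uplift u satisfies ρ_ice t = ρ_m u.
u = t ρ_ice/ρ_m = 3.215 km × 914.5/3244 = 0.906 km.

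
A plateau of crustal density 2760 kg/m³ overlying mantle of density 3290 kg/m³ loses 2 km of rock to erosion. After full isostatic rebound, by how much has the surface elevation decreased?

Rebound u = e ρ_c/ρ_m = 2 km × 2760/3290 = 1.678 km.
Net surface drop = e − u = 2 km − 1.678 km = e (ρ_m − ρ_c)/ρ_m = 0.322 km.

0.322 km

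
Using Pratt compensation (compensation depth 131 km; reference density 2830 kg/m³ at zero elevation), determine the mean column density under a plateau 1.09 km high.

Pratt balance: ρ_ref D = ρ (D + h).
ρ = ρ_ref D/(D + h) = 2830 × 131 km/(131 km + 1.09 km) = 2810 kg/m³.

2810 kg/m³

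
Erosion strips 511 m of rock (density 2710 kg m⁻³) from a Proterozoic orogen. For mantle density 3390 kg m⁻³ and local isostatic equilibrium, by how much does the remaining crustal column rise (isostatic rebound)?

408 m

Unloading: uplift u = e ρ_c/ρ_m = 511 m × 2710/3390 = 408 m.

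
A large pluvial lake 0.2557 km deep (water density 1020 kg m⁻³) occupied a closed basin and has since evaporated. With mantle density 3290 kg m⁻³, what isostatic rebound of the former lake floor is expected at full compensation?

u = d ρ_w/ρ_m = 0.2557 km × 1020/3290 = 0.0793 km.

0.0793 km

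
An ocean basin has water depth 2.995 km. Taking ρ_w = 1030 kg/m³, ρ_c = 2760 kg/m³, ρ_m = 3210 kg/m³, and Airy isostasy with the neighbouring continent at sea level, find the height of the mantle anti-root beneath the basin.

Equating mass per unit area of the two columns: replacing crust with seawater at the top is compensated by replacing crust with mantle at the base: d (ρ_c − ρ_w) = a (ρ_m − ρ_c).
a = d (ρ_c − ρ_w)/(ρ_m − ρ_c) = 2.995 km × 1730/450 = 11.5 km.

11.5 km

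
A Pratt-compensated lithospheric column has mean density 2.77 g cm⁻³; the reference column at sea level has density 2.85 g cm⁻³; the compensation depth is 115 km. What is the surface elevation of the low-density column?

3.32 km

ρ_ref D = ρ (D + h) → h = D (ρ_ref − ρ)/ρ.
h = 115 km × (2.85 − 2.77)/2.77 = 3.32 km.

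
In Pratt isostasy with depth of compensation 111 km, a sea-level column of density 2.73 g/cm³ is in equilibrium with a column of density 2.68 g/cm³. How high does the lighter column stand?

2.07 km

ρ_ref D = ρ (D + h) → h = D (ρ_ref − ρ)/ρ.
h = 111 km × (2.73 − 2.68)/2.68 = 2.07 km.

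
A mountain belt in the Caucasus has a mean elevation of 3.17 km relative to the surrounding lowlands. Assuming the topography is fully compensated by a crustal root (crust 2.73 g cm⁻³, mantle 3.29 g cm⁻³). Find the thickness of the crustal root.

Isostatic balance requires: the weight of the topography is balanced by the buoyancy of the root, ρ_c h = (ρ_m − ρ_c) r.
r = h · ρ_c / (ρ_m − ρ_c) = 3.17 km × 2.73 / (3.29 − 2.73) = 15.5 km.

15.5 km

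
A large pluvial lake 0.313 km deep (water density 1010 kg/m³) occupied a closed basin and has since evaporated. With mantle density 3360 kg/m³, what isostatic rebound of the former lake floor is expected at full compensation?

0.0941 km

u = d ρ_w/ρ_m = 0.313 km × 1010/3360 = 0.0941 km.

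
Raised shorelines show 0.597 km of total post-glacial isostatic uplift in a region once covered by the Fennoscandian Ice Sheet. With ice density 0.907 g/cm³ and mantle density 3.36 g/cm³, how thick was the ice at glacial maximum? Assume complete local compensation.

2.21 km

u = t ρ_ice/ρ_m → t = u ρ_m/ρ_ice = 0.597 km × 3.36/0.907 = 2.21 km.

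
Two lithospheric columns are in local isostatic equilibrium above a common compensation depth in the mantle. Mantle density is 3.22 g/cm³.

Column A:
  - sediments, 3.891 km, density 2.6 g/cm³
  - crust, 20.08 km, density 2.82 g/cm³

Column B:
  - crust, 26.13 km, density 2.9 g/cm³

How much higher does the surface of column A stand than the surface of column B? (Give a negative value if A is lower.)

For any compensation level in the mantle, the mantle terms cancel and isostasy reduces to e = (Σt_A − Σt_B) − (Σ(ρt)_A − Σ(ρt)_B) / ρ_m.
Σt_A = 23.971 km; Σt_B = 26.13 km; Σ(ρt)_A = 66.7422; Σ(ρt)_B = 75.777 (in km·g/cm³).
e = (23.971 − 26.13) − (66.7422 − 75.777) / 3.22 = 0.647 km.

0.647 km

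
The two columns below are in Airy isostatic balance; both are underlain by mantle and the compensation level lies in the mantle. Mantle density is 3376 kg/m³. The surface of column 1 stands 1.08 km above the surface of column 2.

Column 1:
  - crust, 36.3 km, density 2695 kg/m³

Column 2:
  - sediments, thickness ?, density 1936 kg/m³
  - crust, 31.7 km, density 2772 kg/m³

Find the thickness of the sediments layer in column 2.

Take the compensation level at the base of the deeper column (depth z_c below the surface of column 1) and equate Σ ρ_i t_i down to z_c; mantle fills any gap and the z_c terms cancel.
Column 1: 36.3×2695 + (z_c − 36.3)×3376
Column 2: 1.08×0 + x×1936 + 31.7×2772 + (z_c − 1.08 − 31.7 − x)×3376
The z_c×3376 term appears on both sides and cancels. Collect the known terms of each column as K = Σ(ρt)_known − 3376 × (depth of known layers): K_1 = 97828.5 − 3376×36.3 = −24720.3; K_2 = 87872.4 − 3376×(1.08 + 31.7) = −22792.88.
Balance: K_1 = K_2 − x×(3376 − 1936), so x = (K_2 − K_1)/(3376 − 1936) = 1927.42/1440 = 1.34 km.

1.34 km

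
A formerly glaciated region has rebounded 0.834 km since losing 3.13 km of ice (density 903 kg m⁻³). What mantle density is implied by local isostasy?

3390 kg m⁻³

ρ_m = ρ_ice t / u = 903 × 3.13 km/0.834 km = 3390 kg m⁻³.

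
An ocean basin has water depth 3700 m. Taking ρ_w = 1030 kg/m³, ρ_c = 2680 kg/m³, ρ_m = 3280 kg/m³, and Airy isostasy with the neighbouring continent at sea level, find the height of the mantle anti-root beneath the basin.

Isostatic balance requires: replacing crust with seawater at the top is compensated by replacing crust with mantle at the base: d (ρ_c − ρ_w) = a (ρ_m − ρ_c).
a = d (ρ_c − ρ_w)/(ρ_m − ρ_c) = 3700 m × 1650/600 = 10200 m.

10200 m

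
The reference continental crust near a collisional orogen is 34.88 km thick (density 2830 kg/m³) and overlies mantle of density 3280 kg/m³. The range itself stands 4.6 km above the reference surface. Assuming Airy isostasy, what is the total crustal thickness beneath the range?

Root depth r = h ρ_c / (ρ_m − ρ_c) = 4.6 km × 2830 / 450 = 28.93 km.
Total thickness = T + h + r = 34.88 km + 4.6 km + 28.93 km = 68.4 km.

68.4 km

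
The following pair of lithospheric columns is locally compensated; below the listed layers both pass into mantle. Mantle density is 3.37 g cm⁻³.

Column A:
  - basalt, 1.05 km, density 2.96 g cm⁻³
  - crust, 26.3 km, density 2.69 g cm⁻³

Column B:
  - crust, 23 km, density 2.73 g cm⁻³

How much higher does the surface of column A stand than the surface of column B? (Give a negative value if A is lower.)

1.07 km

For any compensation level in the mantle, the mantle terms cancel and isostasy reduces to e = (Σt_A − Σt_B) − (Σ(ρt)_A − Σ(ρt)_B) / ρ_m.
Σt_A = 27.35 km; Σt_B = 23 km; Σ(ρt)_A = 73.855; Σ(ρt)_B = 62.79 (in km·g cm⁻³).
e = (27.35 − 23) − (73.855 − 62.79) / 3.37 = 1.07 km.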